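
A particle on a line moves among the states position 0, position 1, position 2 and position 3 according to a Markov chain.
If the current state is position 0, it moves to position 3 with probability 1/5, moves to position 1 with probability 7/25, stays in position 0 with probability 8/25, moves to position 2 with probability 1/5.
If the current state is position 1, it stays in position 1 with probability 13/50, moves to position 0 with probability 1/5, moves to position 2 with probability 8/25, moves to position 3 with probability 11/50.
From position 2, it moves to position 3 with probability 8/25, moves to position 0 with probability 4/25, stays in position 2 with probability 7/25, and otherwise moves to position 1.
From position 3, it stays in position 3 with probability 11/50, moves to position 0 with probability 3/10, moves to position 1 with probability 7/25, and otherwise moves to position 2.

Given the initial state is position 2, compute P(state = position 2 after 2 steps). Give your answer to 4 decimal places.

Propagate the distribution vector 2 steps from position 2.
After 0 steps: (0.0000, 0.0000, 1.0000, 0.0000)
After 1 step: (0.1600, 0.2400, 0.2800, 0.3200)
After 2 steps: (0.2400, 0.2640, 0.2512, 0.2448)
P(in position 2 after 2 steps) = 0.2512

0.2512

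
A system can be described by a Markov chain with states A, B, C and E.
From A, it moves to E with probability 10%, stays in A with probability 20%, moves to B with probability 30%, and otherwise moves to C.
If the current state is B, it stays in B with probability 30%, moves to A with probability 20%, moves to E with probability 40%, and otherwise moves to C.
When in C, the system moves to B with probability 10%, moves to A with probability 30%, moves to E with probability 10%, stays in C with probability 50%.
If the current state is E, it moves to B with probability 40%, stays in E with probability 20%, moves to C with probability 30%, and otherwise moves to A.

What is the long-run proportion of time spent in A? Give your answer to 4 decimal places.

Let the stationary distribution be π with π = πP and π_1 + π_2 + π_3 + π_4 = 1.
π_1 = 0.2·π_1 + 0.2·π_2 + 0.3·π_3 + 0.1·π_4
π_2 = 0.3·π_1 + 0.3·π_2 + 0.1·π_3 + 0.4·π_4
π_3 = 0.4·π_1 + 0.1·π_2 + 0.5·π_3 + 0.3·π_4
Solving with the normalization constraint gives π = (0.2144, 0.2517, 0.3389, 0.1950).
So the stationary probability of A is 0.2144.

0.2144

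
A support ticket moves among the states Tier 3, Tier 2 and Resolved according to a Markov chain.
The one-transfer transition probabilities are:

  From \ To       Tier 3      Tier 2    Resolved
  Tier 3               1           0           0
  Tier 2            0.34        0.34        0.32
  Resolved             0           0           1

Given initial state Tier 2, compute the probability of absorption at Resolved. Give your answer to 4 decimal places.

0.4848

Let h(s) be the probability of absorption at Resolved starting from transient state s. Then h(Resolved) = 1 and h(Tier 3) = 0. By first-step analysis:
h(Tier 2) = 0.34·0 + 0.34·h(Tier 2) + 0.32·1
Solving: h(Tier 2) = 0.4848.
Starting from Tier 2, the probability is 0.4848.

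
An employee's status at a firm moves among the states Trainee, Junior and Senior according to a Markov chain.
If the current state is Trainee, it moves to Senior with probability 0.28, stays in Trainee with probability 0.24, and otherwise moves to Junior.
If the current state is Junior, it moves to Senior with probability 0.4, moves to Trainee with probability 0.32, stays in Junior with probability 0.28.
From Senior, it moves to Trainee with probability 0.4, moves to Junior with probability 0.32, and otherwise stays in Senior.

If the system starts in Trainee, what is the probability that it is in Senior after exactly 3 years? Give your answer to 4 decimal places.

0.3207

Propagate the distribution vector 3 years from Trainee.
After 0 years: (1.0000, 0.0000, 0.0000)
After 1 year: (0.2400, 0.4800, 0.2800)
After 2 years: (0.3232, 0.3392, 0.3376)
After 3 years: (0.3212, 0.3581, 0.3207)
P(in Senior after 3 years) = 0.3207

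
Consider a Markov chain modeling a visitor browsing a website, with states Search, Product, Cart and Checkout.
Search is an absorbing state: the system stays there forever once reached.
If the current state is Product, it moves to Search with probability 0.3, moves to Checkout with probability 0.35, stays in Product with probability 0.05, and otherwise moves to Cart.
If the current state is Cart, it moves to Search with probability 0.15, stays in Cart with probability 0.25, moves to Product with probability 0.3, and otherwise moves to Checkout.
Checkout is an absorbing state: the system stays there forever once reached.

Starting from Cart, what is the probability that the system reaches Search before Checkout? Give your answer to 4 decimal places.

0.3735

Let h(s) be the probability of absorption at Search starting from transient state s. Then h(Search) = 1 and h(Checkout) = 0. By first-step analysis:
h(Product) = 0.3·1 + 0.05·h(Product) + 0.3·h(Cart) + 0.35·0
h(Cart) = 0.15·1 + 0.3·h(Product) + 0.25·h(Cart) + 0.3·0
Solving: h(Product) = 0.4337, h(Cart) = 0.3735.
Starting from Cart, the probability is 0.3735.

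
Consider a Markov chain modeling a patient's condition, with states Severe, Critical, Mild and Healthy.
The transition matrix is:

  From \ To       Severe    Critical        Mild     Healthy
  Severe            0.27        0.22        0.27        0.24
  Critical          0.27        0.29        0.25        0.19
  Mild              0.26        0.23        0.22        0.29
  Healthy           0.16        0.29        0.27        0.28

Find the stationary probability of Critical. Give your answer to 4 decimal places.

0.2581

Let the stationary distribution be π with π = πP and π_1 + π_2 + π_3 + π_4 = 1.
π_1 = 0.27·π_1 + 0.27·π_2 + 0.26·π_3 + 0.16·π_4
π_2 = 0.22·π_1 + 0.29·π_2 + 0.23·π_3 + 0.29·π_4
π_3 = 0.27·π_1 + 0.25·π_2 + 0.22·π_3 + 0.27·π_4
Solving with the normalization constraint gives π = (0.2400, 0.2581, 0.2522, 0.2497).
So the stationary probability of Critical is 0.2581.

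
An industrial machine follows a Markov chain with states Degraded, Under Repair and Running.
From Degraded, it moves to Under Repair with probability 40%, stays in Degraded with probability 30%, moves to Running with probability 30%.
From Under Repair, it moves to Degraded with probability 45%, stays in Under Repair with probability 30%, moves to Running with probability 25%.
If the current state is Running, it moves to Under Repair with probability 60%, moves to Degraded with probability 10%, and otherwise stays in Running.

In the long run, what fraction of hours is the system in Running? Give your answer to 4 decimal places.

Let the stationary distribution be π with π = πP and π_1 + π_2 + π_3 = 1.
π_1 = 0.3·π_1 + 0.45·π_2 + 0.1·π_3
π_2 = 0.4·π_1 + 0.3·π_2 + 0.6·π_3
Solving with the normalization constraint gives π = (0.3063, 0.4144, 0.2793).
So the stationary probability of Running is 0.2793.

0.2793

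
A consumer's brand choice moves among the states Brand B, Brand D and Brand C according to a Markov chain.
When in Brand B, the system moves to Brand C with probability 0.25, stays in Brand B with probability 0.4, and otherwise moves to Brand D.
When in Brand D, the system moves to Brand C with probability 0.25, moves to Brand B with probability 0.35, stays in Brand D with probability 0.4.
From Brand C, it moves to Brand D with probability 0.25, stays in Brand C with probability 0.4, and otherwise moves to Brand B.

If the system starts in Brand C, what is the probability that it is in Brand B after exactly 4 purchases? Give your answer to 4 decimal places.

0.3684

Propagate the distribution vector 4 purchases from Brand C.
After 0 purchases: (0.0000, 0.0000, 1.0000)
After 1 purchase: (0.3500, 0.2500, 0.4000)
After 2 purchases: (0.3675, 0.3225, 0.3100)
After 3 purchases: (0.3684, 0.3351, 0.2965)
After 4 purchases: (0.3684, 0.3371, 0.2945)
P(in Brand B after 4 purchases) = 0.3684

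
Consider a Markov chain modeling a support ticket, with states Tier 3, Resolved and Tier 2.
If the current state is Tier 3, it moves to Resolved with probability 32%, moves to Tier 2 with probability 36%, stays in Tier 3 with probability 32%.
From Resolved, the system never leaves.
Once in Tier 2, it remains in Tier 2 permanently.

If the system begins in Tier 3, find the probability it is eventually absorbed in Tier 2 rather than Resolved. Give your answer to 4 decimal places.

Let h(s) be the probability of absorption at Tier 2 starting from transient state s. Then h(Tier 2) = 1 and h(Resolved) = 0. By first-step analysis:
h(Tier 3) = 0.32·h(Tier 3) + 0.32·0 + 0.36·1
Solving: h(Tier 3) = 0.5294.
Starting from Tier 3, the probability is 0.5294.

0.5294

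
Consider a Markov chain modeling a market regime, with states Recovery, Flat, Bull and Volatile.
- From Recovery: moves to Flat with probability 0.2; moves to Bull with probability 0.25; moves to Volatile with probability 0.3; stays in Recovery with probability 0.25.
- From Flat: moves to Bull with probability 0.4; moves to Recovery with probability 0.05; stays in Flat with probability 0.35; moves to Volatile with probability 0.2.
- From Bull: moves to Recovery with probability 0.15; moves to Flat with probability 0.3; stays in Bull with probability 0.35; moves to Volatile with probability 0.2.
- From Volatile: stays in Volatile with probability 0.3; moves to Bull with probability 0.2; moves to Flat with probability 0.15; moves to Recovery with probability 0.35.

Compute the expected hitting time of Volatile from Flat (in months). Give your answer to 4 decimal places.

Let t(s) be the expected number of months to first reach Volatile from state s, with t(Volatile) = 0. Conditioning on the first month:
t(Recovery) = 1 + 0.25·t(Recovery) + 0.2·t(Flat) + 0.25·t(Bull)
t(Flat) = 1 + 0.05·t(Recovery) + 0.35·t(Flat) + 0.4·t(Bull)
t(Bull) = 1 + 0.15·t(Recovery) + 0.3·t(Flat) + 0.35·t(Bull)
Solving: t(Recovery) = 4.1609, t(Flat) = 4.7434, t(Bull) = 4.6879.
Expected months from Flat to Volatile: 4.7434.

4.7434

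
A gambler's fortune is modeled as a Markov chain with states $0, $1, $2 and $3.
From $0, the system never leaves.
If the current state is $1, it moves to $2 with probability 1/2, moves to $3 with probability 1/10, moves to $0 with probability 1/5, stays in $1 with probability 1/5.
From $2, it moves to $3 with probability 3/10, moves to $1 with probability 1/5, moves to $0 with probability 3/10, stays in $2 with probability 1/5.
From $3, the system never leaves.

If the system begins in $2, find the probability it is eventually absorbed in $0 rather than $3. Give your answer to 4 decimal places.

Let h(s) be the probability of absorption at $0 starting from transient state s. Then h($0) = 1 and h($3) = 0. By first-step analysis:
h($1) = 0.2·1 + 0.2·h($1) + 0.5·h($2) + 0.1·0
h($2) = 0.3·1 + 0.2·h($1) + 0.2·h($2) + 0.3·0
Solving: h($1) = 0.5741, h($2) = 0.5185.
Starting from $2, the probability is 0.5185.

0.5185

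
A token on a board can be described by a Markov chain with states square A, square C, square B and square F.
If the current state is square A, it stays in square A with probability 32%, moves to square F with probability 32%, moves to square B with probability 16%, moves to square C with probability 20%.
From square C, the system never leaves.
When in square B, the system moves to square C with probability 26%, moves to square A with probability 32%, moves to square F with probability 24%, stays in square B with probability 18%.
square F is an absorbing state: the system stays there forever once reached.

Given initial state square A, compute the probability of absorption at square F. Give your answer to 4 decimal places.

0.5940

Let h(s) be the probability of absorption at square F starting from transient state s. Then h(square F) = 1 and h(square C) = 0. By first-step analysis:
h(square A) = 0.32·h(square A) + 0.2·0 + 0.16·h(square B) + 0.32·1
h(square B) = 0.32·h(square A) + 0.26·0 + 0.18·h(square B) + 0.24·1
Solving: h(square A) = 0.5940, h(square B) = 0.5245.
Starting from square A, the probability is 0.5940.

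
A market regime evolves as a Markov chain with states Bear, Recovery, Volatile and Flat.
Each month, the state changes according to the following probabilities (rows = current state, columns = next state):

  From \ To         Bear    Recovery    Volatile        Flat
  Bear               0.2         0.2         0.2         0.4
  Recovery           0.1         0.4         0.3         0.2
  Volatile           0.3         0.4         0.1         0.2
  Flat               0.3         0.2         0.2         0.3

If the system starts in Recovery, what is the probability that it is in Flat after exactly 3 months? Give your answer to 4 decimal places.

Propagate the distribution vector 3 months from Recovery.
After 0 months: (0.0000, 1.0000, 0.0000, 0.0000)
After 1 month: (0.1000, 0.4000, 0.3000, 0.2000)
After 2 months: (0.2100, 0.3400, 0.2100, 0.2400)
After 3 months: (0.2110, 0.3100, 0.2130, 0.2660)
P(in Flat after 3 months) = 0.2660

0.2660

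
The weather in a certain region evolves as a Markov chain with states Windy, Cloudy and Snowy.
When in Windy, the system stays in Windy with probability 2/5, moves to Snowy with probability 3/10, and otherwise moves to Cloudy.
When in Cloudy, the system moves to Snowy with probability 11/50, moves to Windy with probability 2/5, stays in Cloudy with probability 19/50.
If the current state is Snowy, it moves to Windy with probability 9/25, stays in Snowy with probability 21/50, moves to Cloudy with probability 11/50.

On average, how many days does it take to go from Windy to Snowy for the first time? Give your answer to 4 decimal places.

Let t(s) be the expected number of days to first reach Snowy from state s, with t(Snowy) = 0. Conditioning on the first day:
t(Windy) = 1 + 0.4·t(Windy) + 0.3·t(Cloudy)
t(Cloudy) = 1 + 0.4·t(Windy) + 0.38·t(Cloudy)
Solving: t(Windy) = 3.6508, t(Cloudy) = 3.9683.
Expected days from Windy to Snowy: 3.6508.

3.6508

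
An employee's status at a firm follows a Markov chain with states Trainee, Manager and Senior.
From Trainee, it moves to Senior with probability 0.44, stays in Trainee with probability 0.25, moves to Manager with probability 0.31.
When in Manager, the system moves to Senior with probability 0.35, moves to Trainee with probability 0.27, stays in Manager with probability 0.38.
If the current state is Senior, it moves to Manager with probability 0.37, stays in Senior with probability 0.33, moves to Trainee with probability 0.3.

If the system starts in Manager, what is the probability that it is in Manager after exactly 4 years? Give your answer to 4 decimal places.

Propagate the distribution vector 4 years from Manager.
After 0 years: (0.0000, 1.0000, 0.0000)
After 1 year: (0.2700, 0.3800, 0.3500)
After 2 years: (0.2751, 0.3576, 0.3673)
After 3 years: (0.2755, 0.3571, 0.3674)
After 4 years: (0.2755, 0.3570, 0.3674)
P(in Manager after 4 years) = 0.3570

0.3570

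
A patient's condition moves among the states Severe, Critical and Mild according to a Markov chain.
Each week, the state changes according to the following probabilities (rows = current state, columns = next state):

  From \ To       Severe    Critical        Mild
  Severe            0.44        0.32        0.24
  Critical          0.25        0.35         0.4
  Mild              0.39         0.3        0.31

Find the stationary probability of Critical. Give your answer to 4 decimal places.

0.3234

Let the stationary distribution be π with π = πP and π_1 + π_2 + π_3 = 1.
π_1 = 0.44·π_1 + 0.25·π_2 + 0.39·π_3
π_2 = 0.32·π_1 + 0.35·π_2 + 0.3·π_3
Solving with the normalization constraint gives π = (0.3629, 0.3234, 0.3137).
So the stationary probability of Critical is 0.3234.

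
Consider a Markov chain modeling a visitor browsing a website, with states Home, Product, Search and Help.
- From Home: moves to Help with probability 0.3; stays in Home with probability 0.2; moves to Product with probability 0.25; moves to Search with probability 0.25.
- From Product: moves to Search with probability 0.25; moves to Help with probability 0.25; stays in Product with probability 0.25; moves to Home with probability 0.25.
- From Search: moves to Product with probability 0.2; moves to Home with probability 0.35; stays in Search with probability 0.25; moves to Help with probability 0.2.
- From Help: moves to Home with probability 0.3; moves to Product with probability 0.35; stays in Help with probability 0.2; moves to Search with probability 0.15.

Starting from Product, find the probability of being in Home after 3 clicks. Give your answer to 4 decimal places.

0.2706

Propagate the distribution vector 3 clicks from Product.
After 0 clicks: (0.0000, 1.0000, 0.0000, 0.0000)
After 1 click: (0.2500, 0.2500, 0.2500, 0.2500)
After 2 clicks: (0.2750, 0.2625, 0.2250, 0.2375)
After 3 clicks: (0.2706, 0.2625, 0.2263, 0.2406)
P(in Home after 3 clicks) = 0.2706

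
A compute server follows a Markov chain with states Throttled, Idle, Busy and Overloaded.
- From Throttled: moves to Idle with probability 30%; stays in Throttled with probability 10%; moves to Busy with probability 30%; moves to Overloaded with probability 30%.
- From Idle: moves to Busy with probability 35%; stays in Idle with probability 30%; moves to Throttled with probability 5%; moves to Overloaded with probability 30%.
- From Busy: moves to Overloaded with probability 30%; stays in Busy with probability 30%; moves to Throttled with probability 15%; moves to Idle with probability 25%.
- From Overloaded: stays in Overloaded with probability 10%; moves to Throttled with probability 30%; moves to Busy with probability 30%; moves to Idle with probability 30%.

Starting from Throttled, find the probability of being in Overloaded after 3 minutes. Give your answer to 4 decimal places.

0.2520

Propagate the distribution vector 3 minutes from Throttled.
After 0 minutes: (1.0000, 0.0000, 0.0000, 0.0000)
After 1 minute: (0.1000, 0.3000, 0.3000, 0.3000)
After 2 minutes: (0.1600, 0.2850, 0.3150, 0.2400)
After 3 minutes: (0.1495, 0.2843, 0.3143, 0.2520)
P(in Overloaded after 3 minutes) = 0.2520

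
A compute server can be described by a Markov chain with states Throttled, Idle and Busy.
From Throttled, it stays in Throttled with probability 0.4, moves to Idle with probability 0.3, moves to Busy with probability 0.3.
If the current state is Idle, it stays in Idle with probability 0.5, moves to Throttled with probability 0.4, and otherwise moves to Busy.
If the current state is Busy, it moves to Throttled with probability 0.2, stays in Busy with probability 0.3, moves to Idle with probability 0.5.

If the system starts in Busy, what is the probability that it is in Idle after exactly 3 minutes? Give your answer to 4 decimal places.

0.4320

Propagate the distribution vector 3 minutes from Busy.
After 0 minutes: (0.0000, 0.0000, 1.0000)
After 1 minute: (0.2000, 0.5000, 0.3000)
After 2 minutes: (0.3400, 0.4600, 0.2000)
After 3 minutes: (0.3600, 0.4320, 0.2080)
P(in Idle after 3 minutes) = 0.4320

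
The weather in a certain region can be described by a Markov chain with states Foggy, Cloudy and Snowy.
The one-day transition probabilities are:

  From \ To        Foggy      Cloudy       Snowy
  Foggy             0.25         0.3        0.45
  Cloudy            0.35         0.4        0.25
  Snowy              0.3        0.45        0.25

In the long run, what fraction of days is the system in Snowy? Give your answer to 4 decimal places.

0.3108

Let the stationary distribution be π with π = πP and π_1 + π_2 + π_3 = 1.
π_1 = 0.25·π_1 + 0.35·π_2 + 0.3·π_3
π_2 = 0.3·π_1 + 0.4·π_2 + 0.45·π_3
Solving with the normalization constraint gives π = (0.3041, 0.3851, 0.3108).
So the stationary probability of Snowy is 0.3108.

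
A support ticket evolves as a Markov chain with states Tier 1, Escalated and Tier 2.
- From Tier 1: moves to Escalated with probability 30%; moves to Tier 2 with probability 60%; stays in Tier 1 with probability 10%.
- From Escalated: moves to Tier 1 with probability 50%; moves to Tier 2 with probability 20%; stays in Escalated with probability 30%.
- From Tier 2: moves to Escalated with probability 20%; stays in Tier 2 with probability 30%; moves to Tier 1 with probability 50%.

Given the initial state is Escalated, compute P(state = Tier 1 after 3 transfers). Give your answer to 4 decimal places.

Propagate the distribution vector 3 transfers from Escalated.
After 0 transfers: (0.0000, 1.0000, 0.0000)
After 1 transfer: (0.5000, 0.3000, 0.2000)
After 2 transfers: (0.3000, 0.2800, 0.4200)
After 3 transfers: (0.3800, 0.2580, 0.3620)
P(in Tier 1 after 3 transfers) = 0.3800

0.3800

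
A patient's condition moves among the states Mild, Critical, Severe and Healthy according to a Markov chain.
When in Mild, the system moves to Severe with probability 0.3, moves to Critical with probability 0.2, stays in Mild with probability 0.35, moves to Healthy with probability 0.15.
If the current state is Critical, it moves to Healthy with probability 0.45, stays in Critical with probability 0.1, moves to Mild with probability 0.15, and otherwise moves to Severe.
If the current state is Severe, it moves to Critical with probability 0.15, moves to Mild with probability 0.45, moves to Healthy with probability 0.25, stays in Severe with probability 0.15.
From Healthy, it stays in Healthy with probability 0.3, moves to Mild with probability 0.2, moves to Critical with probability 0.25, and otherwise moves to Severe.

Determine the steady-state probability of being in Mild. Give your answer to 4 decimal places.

0.2978

Let the stationary distribution be π with π = πP and π_1 + π_2 + π_3 + π_4 = 1.
π_1 = 0.35·π_1 + 0.15·π_2 + 0.45·π_3 + 0.2·π_4
π_2 = 0.2·π_1 + 0.1·π_2 + 0.15·π_3 + 0.25·π_4
π_3 = 0.3·π_1 + 0.3·π_2 + 0.15·π_3 + 0.25·π_4
Solving with the normalization constraint gives π = (0.2978, 0.1828, 0.2491, 0.2703).
So the stationary probability of Mild is 0.2978.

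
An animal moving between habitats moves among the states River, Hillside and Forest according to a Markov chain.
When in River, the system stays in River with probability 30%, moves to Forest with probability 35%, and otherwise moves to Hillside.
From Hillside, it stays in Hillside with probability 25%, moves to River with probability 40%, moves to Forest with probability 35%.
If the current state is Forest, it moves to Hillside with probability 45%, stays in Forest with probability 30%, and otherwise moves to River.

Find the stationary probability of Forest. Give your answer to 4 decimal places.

0.3333

Let the stationary distribution be π with π = πP and π_1 + π_2 + π_3 = 1.
π_1 = 0.3·π_1 + 0.4·π_2 + 0.25·π_3
π_2 = 0.35·π_1 + 0.25·π_2 + 0.45·π_3
Solving with the normalization constraint gives π = (0.3182, 0.3485, 0.3333).
So the stationary probability of Forest is 0.3333.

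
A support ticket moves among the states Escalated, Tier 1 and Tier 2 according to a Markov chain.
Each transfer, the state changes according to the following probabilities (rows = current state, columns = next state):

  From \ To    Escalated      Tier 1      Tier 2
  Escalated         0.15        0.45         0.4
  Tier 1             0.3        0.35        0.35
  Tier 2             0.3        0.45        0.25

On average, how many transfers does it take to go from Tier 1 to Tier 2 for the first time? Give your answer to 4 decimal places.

2.7545

Let t(s) be the expected number of transfers to first reach Tier 2 from state s, with t(Tier 2) = 0. Conditioning on the first transfer:
t(Escalated) = 1 + 0.15·t(Escalated) + 0.45·t(Tier 1)
t(Tier 1) = 1 + 0.3·t(Escalated) + 0.35·t(Tier 1)
Solving: t(Escalated) = 2.6347, t(Tier 1) = 2.7545.
Expected transfers from Tier 1 to Tier 2: 2.7545.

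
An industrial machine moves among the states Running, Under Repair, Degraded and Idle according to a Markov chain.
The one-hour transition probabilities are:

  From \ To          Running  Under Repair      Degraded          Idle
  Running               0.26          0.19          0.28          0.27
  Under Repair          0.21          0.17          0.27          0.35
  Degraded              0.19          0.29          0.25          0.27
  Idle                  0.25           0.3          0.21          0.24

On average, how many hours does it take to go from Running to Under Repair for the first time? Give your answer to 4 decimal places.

4.0944

Let t(s) be the expected number of hours to first reach Under Repair from state s, with t(Under Repair) = 0. Conditioning on the first hour:
t(Running) = 1 + 0.26·t(Running) + 0.28·t(Degraded) + 0.27·t(Idle)
t(Degraded) = 1 + 0.19·t(Running) + 0.25·t(Degraded) + 0.27·t(Idle)
t(Idle) = 1 + 0.25·t(Running) + 0.21·t(Degraded) + 0.24·t(Idle)
Solving: t(Running) = 4.0944, t(Degraded) = 3.6969, t(Idle) = 3.6841.
Expected hours from Running to Under Repair: 4.0944.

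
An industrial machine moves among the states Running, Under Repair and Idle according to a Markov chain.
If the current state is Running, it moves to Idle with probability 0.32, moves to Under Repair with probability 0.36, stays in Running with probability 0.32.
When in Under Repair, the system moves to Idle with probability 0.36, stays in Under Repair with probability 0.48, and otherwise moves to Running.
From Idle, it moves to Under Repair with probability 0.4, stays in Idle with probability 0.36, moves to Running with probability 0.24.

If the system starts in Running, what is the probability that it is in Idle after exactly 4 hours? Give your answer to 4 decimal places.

Propagate the distribution vector 4 hours from Running.
After 0 hours: (1.0000, 0.0000, 0.0000)
After 1 hour: (0.3200, 0.3600, 0.3200)
After 2 hours: (0.2368, 0.4160, 0.3472)
After 3 hours: (0.2257, 0.4238, 0.3505)
After 4 hours: (0.2241, 0.4249, 0.3510)
P(in Idle after 4 hours) = 0.3510

0.3510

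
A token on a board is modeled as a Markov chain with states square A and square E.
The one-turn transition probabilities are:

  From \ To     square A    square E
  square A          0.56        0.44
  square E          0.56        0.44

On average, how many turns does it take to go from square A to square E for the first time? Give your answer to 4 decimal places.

Let t(s) be the expected number of turns to first reach square E from state s, with t(square E) = 0. Conditioning on the first turn:
t(square A) = 1 + 0.56·t(square A)
Solving: t(square A) = 2.2727.
Expected turns from square A to square E: 2.2727.

2.2727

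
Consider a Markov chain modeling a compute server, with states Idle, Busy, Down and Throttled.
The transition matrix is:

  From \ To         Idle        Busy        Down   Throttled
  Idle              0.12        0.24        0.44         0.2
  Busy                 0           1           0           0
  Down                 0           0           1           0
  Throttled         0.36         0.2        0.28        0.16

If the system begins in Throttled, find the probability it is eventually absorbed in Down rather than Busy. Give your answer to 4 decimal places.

Let h(s) be the probability of absorption at Down starting from transient state s. Then h(Down) = 1 and h(Busy) = 0. By first-step analysis:
h(Idle) = 0.12·h(Idle) + 0.24·0 + 0.44·1 + 0.2·h(Throttled)
h(Throttled) = 0.36·h(Idle) + 0.2·0 + 0.28·1 + 0.16·h(Throttled)
Solving: h(Idle) = 0.6379, h(Throttled) = 0.6067.
Starting from Throttled, the probability is 0.6067.

0.6067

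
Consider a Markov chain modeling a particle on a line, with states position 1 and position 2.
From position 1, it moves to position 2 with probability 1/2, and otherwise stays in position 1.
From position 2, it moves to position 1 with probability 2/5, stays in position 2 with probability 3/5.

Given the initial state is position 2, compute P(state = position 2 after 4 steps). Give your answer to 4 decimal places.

0.5556

Propagate the distribution vector 4 steps from position 2.
After 0 steps: (0.0000, 1.0000)
After 1 step: (0.4000, 0.6000)
After 2 steps: (0.4400, 0.5600)
After 3 steps: (0.4440, 0.5560)
After 4 steps: (0.4444, 0.5556)
P(in position 2 after 4 steps) = 0.5556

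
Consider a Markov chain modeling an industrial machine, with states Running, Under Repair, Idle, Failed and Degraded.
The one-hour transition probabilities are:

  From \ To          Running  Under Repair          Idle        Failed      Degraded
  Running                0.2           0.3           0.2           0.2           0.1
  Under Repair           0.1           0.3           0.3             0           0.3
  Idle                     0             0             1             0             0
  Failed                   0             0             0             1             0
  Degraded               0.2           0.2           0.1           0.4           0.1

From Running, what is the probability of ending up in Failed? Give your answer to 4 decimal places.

Let h(s) be the probability of absorption at Failed starting from transient state s. Then h(Failed) = 1 and h(Idle) = 0. By first-step analysis:
h(Running) = 0.2·h(Running) + 0.3·h(Under Repair) + 0.2·0 + 0.2·1 + 0.1·h(Degraded)
h(Under Repair) = 0.1·h(Running) + 0.3·h(Under Repair) + 0.3·0 + 0.3·h(Degraded)
h(Degraded) = 0.2·h(Running) + 0.2·h(Under Repair) + 0.1·0 + 0.4·1 + 0.1·h(Degraded)
Solving: h(Running) = 0.4506, h(Under Repair) = 0.3291, h(Degraded) = 0.6177.
Starting from Running, the probability is 0.4506.

0.4506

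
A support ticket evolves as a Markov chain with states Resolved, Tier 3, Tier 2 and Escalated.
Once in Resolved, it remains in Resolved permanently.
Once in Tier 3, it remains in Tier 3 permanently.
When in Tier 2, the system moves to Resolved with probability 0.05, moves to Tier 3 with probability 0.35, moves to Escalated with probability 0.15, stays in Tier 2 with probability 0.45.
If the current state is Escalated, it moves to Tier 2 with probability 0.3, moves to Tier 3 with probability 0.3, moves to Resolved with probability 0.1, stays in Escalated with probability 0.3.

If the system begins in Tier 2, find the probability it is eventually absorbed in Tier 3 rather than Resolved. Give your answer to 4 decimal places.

Let h(s) be the probability of absorption at Tier 3 starting from transient state s. Then h(Tier 3) = 1 and h(Resolved) = 0. By first-step analysis:
h(Tier 2) = 0.05·0 + 0.35·1 + 0.45·h(Tier 2) + 0.15·h(Escalated)
h(Escalated) = 0.1·0 + 0.3·1 + 0.3·h(Tier 2) + 0.3·h(Escalated)
Solving: h(Tier 2) = 0.8529, h(Escalated) = 0.7941.
Starting from Tier 2, the probability is 0.8529.

0.8529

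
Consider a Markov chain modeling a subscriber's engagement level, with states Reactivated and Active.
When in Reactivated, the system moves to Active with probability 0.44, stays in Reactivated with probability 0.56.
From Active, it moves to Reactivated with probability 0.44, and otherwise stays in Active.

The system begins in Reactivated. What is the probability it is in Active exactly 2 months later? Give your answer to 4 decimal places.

Sum over the intermediate state after 1 month:
P = P(Reactivated→Reactivated)·P(Reactivated→Active) + P(Reactivated→Active)·P(Active→Active)
  = 0.56×0.44 + 0.44×0.56
  = 0.2464 + 0.2464 = 0.4928

0.4928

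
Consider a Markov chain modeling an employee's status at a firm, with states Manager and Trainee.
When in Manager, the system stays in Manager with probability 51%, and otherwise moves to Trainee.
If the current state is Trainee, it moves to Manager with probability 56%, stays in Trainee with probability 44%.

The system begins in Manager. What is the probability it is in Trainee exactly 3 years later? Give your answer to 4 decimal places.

0.4667

Propagate the distribution vector 3 years from Manager.
After 0 years: (1.0000, 0.0000)
After 1 year: (0.5100, 0.4900)
After 2 years: (0.5345, 0.4655)
After 3 years: (0.5333, 0.4667)
P(in Trainee after 3 years) = 0.4667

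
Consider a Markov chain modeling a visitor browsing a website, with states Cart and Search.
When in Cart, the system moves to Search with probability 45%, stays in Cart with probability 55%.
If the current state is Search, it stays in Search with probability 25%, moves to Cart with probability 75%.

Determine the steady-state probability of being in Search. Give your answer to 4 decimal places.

Let the stationary distribution be π with π = πP and π_1 + π_2 = 1.
π_1 = 0.55·π_1 + 0.75·π_2
Solving with the normalization constraint gives π = (0.6250, 0.3750).
So the stationary probability of Search is 0.3750.

0.3750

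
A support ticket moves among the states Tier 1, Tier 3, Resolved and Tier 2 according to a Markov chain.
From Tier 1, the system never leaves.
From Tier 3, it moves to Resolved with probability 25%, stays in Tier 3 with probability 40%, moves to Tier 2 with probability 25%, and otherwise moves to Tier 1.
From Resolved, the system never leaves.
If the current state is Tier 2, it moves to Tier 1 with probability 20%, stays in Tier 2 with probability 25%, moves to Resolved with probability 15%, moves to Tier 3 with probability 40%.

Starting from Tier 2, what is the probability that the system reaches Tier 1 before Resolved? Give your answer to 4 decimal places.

0.4571

Let h(s) be the probability of absorption at Tier 1 starting from transient state s. Then h(Tier 1) = 1 and h(Resolved) = 0. By first-step analysis:
h(Tier 3) = 0.1·1 + 0.4·h(Tier 3) + 0.25·0 + 0.25·h(Tier 2)
h(Tier 2) = 0.2·1 + 0.4·h(Tier 3) + 0.15·0 + 0.25·h(Tier 2)
Solving: h(Tier 3) = 0.3571, h(Tier 2) = 0.4571.
Starting from Tier 2, the probability is 0.4571.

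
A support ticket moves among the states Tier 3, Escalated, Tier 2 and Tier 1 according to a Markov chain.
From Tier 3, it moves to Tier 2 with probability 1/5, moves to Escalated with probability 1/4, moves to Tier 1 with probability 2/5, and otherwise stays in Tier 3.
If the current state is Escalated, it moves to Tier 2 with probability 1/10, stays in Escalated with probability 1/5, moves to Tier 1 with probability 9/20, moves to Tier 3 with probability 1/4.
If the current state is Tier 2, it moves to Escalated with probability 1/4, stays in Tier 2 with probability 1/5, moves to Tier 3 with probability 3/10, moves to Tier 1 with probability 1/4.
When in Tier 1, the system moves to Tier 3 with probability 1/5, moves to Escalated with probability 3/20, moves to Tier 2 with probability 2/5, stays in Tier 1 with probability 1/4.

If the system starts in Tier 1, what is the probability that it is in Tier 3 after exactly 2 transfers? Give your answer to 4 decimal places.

0.2375

Propagate the distribution vector 2 transfers from Tier 1.
After 0 transfers: (0.0000, 0.0000, 0.0000, 1.0000)
After 1 transfer: (0.2000, 0.1500, 0.4000, 0.2500)
After 2 transfers: (0.2375, 0.2175, 0.2350, 0.3100)
P(in Tier 3 after 2 transfers) = 0.2375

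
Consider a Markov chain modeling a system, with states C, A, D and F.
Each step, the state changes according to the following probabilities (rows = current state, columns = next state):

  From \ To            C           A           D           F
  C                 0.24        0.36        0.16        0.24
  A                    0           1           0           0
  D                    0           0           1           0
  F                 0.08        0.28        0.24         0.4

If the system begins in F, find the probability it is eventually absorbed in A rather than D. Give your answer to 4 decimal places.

0.5531

Let h(s) be the probability of absorption at A starting from transient state s. Then h(A) = 1 and h(D) = 0. By first-step analysis:
h(C) = 0.24·h(C) + 0.36·1 + 0.16·0 + 0.24·h(F)
h(F) = 0.08·h(C) + 0.28·1 + 0.24·0 + 0.4·h(F)
Solving: h(C) = 0.6484, h(F) = 0.5531.
Starting from F, the probability is 0.5531.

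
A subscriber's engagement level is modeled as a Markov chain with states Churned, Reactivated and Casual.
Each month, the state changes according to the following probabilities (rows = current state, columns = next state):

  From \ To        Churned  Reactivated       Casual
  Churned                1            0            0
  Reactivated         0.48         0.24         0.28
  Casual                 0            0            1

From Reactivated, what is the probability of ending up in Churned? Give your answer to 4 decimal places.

0.6316

Let h(s) be the probability of absorption at Churned starting from transient state s. Then h(Churned) = 1 and h(Casual) = 0. By first-step analysis:
h(Reactivated) = 0.48·1 + 0.24·h(Reactivated) + 0.28·0
Solving: h(Reactivated) = 0.6316.
Starting from Reactivated, the probability is 0.6316.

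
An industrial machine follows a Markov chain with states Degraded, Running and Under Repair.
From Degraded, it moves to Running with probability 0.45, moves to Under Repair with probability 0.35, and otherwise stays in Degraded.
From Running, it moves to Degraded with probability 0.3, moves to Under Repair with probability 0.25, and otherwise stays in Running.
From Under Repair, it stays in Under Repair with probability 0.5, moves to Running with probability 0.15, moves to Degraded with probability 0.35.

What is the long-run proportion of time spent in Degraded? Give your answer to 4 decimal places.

Let the stationary distribution be π with π = πP and π_1 + π_2 + π_3 = 1.
π_1 = 0.2·π_1 + 0.3·π_2 + 0.35·π_3
π_2 = 0.45·π_1 + 0.45·π_2 + 0.15·π_3
Solving with the normalization constraint gives π = (0.2896, 0.3384, 0.3720).
So the stationary probability of Degraded is 0.2896.

0.2896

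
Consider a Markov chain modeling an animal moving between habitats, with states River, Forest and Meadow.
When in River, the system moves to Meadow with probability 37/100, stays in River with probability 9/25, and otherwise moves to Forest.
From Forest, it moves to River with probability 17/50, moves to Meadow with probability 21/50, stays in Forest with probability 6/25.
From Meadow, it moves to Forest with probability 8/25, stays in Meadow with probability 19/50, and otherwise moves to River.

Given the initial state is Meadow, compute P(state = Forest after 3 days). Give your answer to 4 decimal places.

Propagate the distribution vector 3 days from Meadow.
After 0 days: (0.0000, 0.0000, 1.0000)
After 1 day: (0.3000, 0.3200, 0.3800)
After 2 days: (0.3308, 0.2794, 0.3898)
After 3 days: (0.3310, 0.2811, 0.3879)
P(in Forest after 3 days) = 0.2811

0.2811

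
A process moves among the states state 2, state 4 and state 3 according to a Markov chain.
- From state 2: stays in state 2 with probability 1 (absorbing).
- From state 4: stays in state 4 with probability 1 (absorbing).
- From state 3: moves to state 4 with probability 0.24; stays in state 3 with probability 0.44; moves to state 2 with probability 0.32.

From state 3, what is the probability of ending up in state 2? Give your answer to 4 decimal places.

0.5714

Let h(s) be the probability of absorption at state 2 starting from transient state s. Then h(state 2) = 1 and h(state 4) = 0. By first-step analysis:
h(state 3) = 0.32·1 + 0.24·0 + 0.44·h(state 3)
Solving: h(state 3) = 0.5714.
Starting from state 3, the probability is 0.5714.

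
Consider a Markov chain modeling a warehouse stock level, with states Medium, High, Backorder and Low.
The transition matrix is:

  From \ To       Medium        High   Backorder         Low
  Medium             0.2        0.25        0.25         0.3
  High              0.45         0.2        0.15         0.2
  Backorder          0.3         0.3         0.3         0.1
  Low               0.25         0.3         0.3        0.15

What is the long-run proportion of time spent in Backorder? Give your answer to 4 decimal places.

Let the stationary distribution be π with π = πP and π_1 + π_2 + π_3 + π_4 = 1.
π_1 = 0.2·π_1 + 0.45·π_2 + 0.3·π_3 + 0.25·π_4
π_2 = 0.25·π_1 + 0.2·π_2 + 0.3·π_3 + 0.3·π_4
π_3 = 0.25·π_1 + 0.15·π_2 + 0.3·π_3 + 0.3·π_4
Solving with the normalization constraint gives π = (0.2992, 0.2591, 0.2462, 0.1955).
So the stationary probability of Backorder is 0.2462.

0.2462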